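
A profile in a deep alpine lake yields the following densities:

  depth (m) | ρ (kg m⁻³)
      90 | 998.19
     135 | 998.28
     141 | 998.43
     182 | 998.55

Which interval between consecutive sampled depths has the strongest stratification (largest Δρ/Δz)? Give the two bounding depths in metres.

135–141 m

Compute the density gradient over each adjacent pair:
  90–135 m: Δρ/Δz = 0.09/45 = 2.0 × 10⁻³ kg m⁻⁴
  135–141 m: Δρ/Δz = 0.15/6 = 0.025 kg m⁻⁴
  141–182 m: Δρ/Δz = 0.12/41 = 2.9 × 10⁻³ kg m⁻⁴
The largest gradient is in the 135–141 m interval — the pycnocline.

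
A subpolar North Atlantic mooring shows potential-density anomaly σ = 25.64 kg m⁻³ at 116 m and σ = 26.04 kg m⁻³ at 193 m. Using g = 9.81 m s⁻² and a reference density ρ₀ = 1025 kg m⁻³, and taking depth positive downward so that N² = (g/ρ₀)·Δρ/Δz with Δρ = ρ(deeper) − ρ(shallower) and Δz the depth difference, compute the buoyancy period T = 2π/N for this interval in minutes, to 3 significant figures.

14.9 min

Δρ = 1026.04 − 1025.64 = 0.40 kg m⁻³ over Δz = 193 − 116 = 77 m.
N² = (9.81/1025) × (0.40/77) = 4.9718 × 10⁻⁵ s⁻².
N = √(4.9718 × 10⁻⁵) = 7.0511 × 10⁻³ rad s⁻¹, so T = 2π/N = 891.09 s = 14.851 min ≈ 14.9 min.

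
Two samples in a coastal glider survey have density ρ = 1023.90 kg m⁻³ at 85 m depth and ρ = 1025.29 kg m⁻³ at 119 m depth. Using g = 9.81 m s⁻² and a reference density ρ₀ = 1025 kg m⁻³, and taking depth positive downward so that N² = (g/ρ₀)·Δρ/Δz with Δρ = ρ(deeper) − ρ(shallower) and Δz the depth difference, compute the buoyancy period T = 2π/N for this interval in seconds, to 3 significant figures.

318 s

Δρ = 1025.29 − 1023.90 = 1.39 kg m⁻³ over Δz = 119 − 85 = 34 m.
N² = (9.81/1025) × (1.39/34) = 3.9127 × 10⁻⁴ s⁻².
N = √(3.9127 × 10⁻⁴) = 0.019781 rad s⁻¹, so T = 2π/N = 317.64 s ≈ 318 s.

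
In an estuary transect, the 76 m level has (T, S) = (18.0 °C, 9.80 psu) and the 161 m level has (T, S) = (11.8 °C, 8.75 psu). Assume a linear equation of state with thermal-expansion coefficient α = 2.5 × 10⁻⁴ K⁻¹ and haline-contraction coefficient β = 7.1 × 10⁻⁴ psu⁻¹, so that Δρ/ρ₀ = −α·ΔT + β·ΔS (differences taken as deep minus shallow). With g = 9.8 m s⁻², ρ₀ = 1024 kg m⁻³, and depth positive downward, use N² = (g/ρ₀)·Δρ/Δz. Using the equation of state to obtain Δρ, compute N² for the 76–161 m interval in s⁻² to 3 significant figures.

9.28 × 10⁻⁵ s⁻²

ΔT = -6.2 K, ΔS = -1.05 psu (deep − shallow).
Δρ/ρ₀ = −αΔT + βΔS = 1.55 × 10⁻³ − 7.455 × 10⁻⁴ = 8.045 × 10⁻⁴, so Δρ ≈ 0.8238 kg m⁻³.
N² = (g/ρ₀)·Δρ/Δz = g·(Δρ/ρ₀)/Δz = 9.8 × 8.045 × 10⁻⁴ / 85 = 9.2754 × 10⁻⁵ s⁻² ≈ 9.28 × 10⁻⁵ s⁻².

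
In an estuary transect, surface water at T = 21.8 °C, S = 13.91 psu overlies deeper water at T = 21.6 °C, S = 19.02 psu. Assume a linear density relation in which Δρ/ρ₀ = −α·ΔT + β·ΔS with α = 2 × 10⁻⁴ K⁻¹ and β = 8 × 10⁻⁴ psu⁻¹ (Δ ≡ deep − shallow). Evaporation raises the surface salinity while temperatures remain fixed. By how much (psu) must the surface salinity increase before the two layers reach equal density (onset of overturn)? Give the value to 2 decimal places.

Neutral buoyancy requires −α(T_deep − T_surf) + β(S_deep − S_surf′) = 0.
S_surf′ = S_deep − (α/β)·ΔT = 19.02 − (2 × 10⁻⁴/8 × 10⁻⁴)·(-0.2) = 19.0700 psu.
Increase required: 19.0700 − 13.91 = 5.1600 psu.

5.16 psu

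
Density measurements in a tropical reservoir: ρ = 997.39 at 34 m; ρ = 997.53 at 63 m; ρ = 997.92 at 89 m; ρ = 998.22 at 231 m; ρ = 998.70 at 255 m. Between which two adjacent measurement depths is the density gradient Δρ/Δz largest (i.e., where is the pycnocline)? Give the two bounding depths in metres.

Compute the density gradient over each adjacent pair:
  34–63 m: Δρ/Δz = 0.14/29 = 4.8 × 10⁻³ kg m⁻⁴
  63–89 m: Δρ/Δz = 0.39/26 = 0.015 kg m⁻⁴
  89–231 m: Δρ/Δz = 0.30/142 = 2.1 × 10⁻³ kg m⁻⁴
  231–255 m: Δρ/Δz = 0.48/24 = 0.020 kg m⁻⁴
The largest gradient is in the 231–255 m interval — the pycnocline.

231–255 m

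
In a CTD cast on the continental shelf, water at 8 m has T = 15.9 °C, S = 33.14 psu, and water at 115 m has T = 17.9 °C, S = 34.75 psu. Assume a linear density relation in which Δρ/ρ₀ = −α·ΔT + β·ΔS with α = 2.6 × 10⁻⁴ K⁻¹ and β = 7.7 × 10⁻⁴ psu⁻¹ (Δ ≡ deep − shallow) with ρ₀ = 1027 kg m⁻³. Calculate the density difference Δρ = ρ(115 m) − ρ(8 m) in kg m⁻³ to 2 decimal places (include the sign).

+0.74 kg m⁻³

ΔT = +2.0 K, ΔS = +1.61 psu (deep − shallow).
Δρ/ρ₀ = −(2.6 × 10⁻⁴)(+2.0) + (7.7 × 10⁻⁴)(+1.61) = 7.197 × 10⁻⁴.
Δρ = 1027 × (7.197 × 10⁻⁴) = +0.74 kg m⁻³.
Positive Δρ: denser below, stable.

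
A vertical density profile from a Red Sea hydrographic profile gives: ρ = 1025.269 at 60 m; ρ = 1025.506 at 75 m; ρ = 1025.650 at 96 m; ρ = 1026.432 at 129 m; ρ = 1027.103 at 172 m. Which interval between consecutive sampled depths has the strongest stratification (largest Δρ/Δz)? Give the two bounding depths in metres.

Compute the density gradient over each adjacent pair:
  60–75 m: Δρ/Δz = 0.237/15 = 0.016 kg m⁻⁴
  75–96 m: Δρ/Δz = 0.144/21 = 6.9 × 10⁻³ kg m⁻⁴
  96–129 m: Δρ/Δz = 0.782/33 = 0.024 kg m⁻⁴
  129–172 m: Δρ/Δz = 0.671/43 = 0.016 kg m⁻⁴
The largest gradient is in the 96–129 m interval — the pycnocline.

96–129 m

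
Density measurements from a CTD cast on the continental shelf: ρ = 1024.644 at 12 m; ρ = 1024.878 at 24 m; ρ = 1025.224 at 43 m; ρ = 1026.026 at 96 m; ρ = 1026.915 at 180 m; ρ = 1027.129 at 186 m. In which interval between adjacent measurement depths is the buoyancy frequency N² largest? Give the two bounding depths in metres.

Compute the density gradient over each adjacent pair:
  12–24 m: Δρ/Δz = 0.234/12 = 0.019 kg m⁻⁴
  24–43 m: Δρ/Δz = 0.346/19 = 0.018 kg m⁻⁴
  43–96 m: Δρ/Δz = 0.802/53 = 0.015 kg m⁻⁴
  96–180 m: Δρ/Δz = 0.889/84 = 0.011 kg m⁻⁴
  180–186 m: Δρ/Δz = 0.214/6 = 0.036 kg m⁻⁴
The largest gradient is in the 180–186 m interval — the pycnocline.

180–186 m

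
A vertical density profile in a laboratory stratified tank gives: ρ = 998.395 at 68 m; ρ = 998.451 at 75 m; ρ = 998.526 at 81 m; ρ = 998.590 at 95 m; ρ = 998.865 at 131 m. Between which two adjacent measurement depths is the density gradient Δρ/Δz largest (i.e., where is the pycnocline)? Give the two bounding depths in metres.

Compute the density gradient over each adjacent pair:
  68–75 m: Δρ/Δz = 0.056/7 = 8.0 × 10⁻³ kg m⁻⁴
  75–81 m: Δρ/Δz = 0.075/6 = 0.012 kg m⁻⁴
  81–95 m: Δρ/Δz = 0.064/14 = 4.6 × 10⁻³ kg m⁻⁴
  95–131 m: Δρ/Δz = 0.275/36 = 7.6 × 10⁻³ kg m⁻⁴
The largest gradient is in the 75–81 m interval — the pycnocline.

75–81 m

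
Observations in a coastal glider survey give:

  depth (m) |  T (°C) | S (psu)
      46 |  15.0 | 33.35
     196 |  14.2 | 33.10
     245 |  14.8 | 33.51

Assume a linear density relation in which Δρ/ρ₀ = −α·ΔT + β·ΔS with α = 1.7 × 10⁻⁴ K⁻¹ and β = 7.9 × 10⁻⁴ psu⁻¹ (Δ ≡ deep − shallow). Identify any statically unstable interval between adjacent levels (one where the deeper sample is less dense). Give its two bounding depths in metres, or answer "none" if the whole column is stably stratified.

Evaluate Δρ/ρ₀ = −αΔT + βΔS across each adjacent pair:
  46–196 m: −αΔT+βΔS = −(1.7 × 10⁻⁴)(-0.8)+(7.9 × 10⁻⁴)(-0.25) = -6.1 × 10⁻⁵ → UNSTABLE
  196–245 m: −αΔT+βΔS = −(1.7 × 10⁻⁴)(+0.6)+(7.9 × 10⁻⁴)(+0.41) = 2.2 × 10⁻⁴ → stable
The 46–196 m interval has Δρ < 0: lighter water underlies denser water.

46–196 m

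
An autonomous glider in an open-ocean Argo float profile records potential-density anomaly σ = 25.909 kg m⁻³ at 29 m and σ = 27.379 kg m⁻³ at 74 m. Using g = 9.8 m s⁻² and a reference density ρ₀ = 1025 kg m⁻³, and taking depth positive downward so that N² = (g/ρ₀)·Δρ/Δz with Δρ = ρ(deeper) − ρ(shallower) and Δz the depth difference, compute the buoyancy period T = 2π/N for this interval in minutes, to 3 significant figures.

Δρ = 1027.379 − 1025.909 = 1.470 kg m⁻³ over Δz = 74 − 29 = 45 m.
N² = (9.8/1025) × (1.470/45) = 3.1233 × 10⁻⁴ s⁻².
N = √(3.1233 × 10⁻⁴) = 0.017673 rad s⁻¹, so T = 2π/N = 355.52 s = 5.9253 min ≈ 5.93 min.

5.93 min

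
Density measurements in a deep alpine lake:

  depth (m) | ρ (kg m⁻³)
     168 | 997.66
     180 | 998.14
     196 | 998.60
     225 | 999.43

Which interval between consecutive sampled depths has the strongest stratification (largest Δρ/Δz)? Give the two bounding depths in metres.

Compute the density gradient over each adjacent pair:
  168–180 m: Δρ/Δz = 0.48/12 = 0.040 kg m⁻⁴
  180–196 m: Δρ/Δz = 0.46/16 = 0.029 kg m⁻⁴
  196–225 m: Δρ/Δz = 0.83/29 = 0.029 kg m⁻⁴
The largest gradient is in the 168–180 m interval — the pycnocline.

168–180 m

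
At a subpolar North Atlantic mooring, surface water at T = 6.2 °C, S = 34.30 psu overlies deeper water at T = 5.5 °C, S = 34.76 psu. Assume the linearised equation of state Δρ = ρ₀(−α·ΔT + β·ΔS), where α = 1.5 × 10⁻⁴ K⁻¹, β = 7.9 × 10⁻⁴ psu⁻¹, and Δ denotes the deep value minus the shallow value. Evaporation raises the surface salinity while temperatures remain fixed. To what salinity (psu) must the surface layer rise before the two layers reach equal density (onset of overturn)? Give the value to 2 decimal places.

Neutral buoyancy requires −α(T_deep − T_surf) + β(S_deep − S_surf′) = 0.
S_surf′ = S_deep − (α/β)·ΔT = 34.76 − (1.5 × 10⁻⁴/7.9 × 10⁻⁴)·(-0.7) = 34.8929 psu.
Increase required: 34.8929 − 34.30 = 0.5929 psu.

34.89 psu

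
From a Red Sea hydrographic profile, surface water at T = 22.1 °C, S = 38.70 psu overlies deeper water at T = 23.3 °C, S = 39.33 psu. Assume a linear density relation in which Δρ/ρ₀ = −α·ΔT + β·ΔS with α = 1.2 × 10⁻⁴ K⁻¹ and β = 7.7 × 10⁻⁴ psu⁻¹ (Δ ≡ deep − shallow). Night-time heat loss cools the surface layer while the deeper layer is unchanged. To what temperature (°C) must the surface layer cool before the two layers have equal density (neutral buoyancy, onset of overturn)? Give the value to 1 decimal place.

Neutral buoyancy requires Δρ = 0, i.e. −α(T_deep − T_surf′) + β(S_deep − S_surf) = 0.
T_surf′ = T_deep − (β/α)·ΔS = 23.3 − (7.7 × 10⁻⁴/1.2 × 10⁻⁴)·(+0.63) = 19.258 °C.
Cooling required: 22.1 − (19.258) = 2.842 °C.

19.3 °C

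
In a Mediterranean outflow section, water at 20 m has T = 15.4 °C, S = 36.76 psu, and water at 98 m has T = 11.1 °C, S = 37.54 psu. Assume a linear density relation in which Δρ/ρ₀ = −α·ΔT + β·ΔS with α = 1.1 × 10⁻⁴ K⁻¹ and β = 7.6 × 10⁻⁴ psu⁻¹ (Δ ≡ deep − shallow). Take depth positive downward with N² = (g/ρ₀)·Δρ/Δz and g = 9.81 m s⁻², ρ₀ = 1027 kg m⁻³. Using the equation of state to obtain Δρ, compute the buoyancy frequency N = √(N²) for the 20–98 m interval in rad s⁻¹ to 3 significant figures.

ΔT = -4.3 K, ΔS = +0.78 psu (deep − shallow).
Δρ/ρ₀ = −αΔT + βΔS = 4.73 × 10⁻⁴ + 5.928 × 10⁻⁴ = 1.0658 × 10⁻³, so Δρ ≈ 1.095 kg m⁻³.
N² = (g/ρ₀)·Δρ/Δz = g·(Δρ/ρ₀)/Δz = 9.81 × 1.0658 × 10⁻³ / 78 = 1.3404 × 10⁻⁴ s⁻².
N = √(1.3404 × 10⁻⁴) = 0.011578 rad s⁻¹ ≈ 0.0116 rad s⁻¹.

0.0116 rad s⁻¹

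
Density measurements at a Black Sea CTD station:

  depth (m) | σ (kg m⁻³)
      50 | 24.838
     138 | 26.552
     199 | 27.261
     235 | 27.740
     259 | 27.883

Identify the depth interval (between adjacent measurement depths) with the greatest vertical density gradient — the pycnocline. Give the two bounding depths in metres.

Compute the density gradient over each adjacent pair:
  50–138 m: Δρ/Δz = 1.714/88 = 0.019 kg m⁻⁴
  138–199 m: Δρ/Δz = 0.709/61 = 0.012 kg m⁻⁴
  199–235 m: Δρ/Δz = 0.479/36 = 0.013 kg m⁻⁴
  235–259 m: Δρ/Δz = 0.143/24 = 6.0 × 10⁻³ kg m⁻⁴
The largest gradient is in the 50–138 m interval — the pycnocline.

50–138 m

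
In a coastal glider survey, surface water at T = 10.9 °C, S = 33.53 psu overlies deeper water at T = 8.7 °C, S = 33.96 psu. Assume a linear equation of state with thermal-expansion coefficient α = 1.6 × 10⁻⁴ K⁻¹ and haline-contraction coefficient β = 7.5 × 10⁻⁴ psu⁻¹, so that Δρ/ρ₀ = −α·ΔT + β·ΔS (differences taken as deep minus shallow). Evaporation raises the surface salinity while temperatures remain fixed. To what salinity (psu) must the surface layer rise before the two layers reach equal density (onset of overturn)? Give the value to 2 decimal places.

34.43 psu

Neutral buoyancy requires −α(T_deep − T_surf) + β(S_deep − S_surf′) = 0.
S_surf′ = S_deep − (α/β)·ΔT = 33.96 − (1.6 × 10⁻⁴/7.5 × 10⁻⁴)·(-2.2) = 34.4293 psu.
Increase required: 34.4293 − 33.53 = 0.8993 psu.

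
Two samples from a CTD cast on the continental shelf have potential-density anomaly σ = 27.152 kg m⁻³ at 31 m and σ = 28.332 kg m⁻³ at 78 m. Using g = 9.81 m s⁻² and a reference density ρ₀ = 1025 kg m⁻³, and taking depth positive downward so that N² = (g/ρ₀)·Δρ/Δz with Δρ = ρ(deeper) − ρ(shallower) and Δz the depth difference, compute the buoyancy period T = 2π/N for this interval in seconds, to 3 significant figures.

405 s

Δρ = 1028.332 − 1027.152 = 1.180 kg m⁻³ over Δz = 78 − 31 = 47 m.
N² = (9.81/1025) × (1.180/47) = 2.4029 × 10⁻⁴ s⁻².
N = √(2.4029 × 10⁻⁴) = 0.015501 rad s⁻¹, so T = 2π/N = 405.34 s ≈ 405 s.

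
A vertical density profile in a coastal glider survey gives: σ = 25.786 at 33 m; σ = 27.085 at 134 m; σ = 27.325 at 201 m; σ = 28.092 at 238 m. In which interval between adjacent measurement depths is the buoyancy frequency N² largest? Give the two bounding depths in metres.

Compute the density gradient over each adjacent pair:
  33–134 m: Δρ/Δz = 1.299/101 = 0.013 kg m⁻⁴
  134–201 m: Δρ/Δz = 0.240/67 = 3.6 × 10⁻³ kg m⁻⁴
  201–238 m: Δρ/Δz = 0.767/37 = 0.021 kg m⁻⁴
The largest gradient is in the 201–238 m interval — the pycnocline.

201–238 m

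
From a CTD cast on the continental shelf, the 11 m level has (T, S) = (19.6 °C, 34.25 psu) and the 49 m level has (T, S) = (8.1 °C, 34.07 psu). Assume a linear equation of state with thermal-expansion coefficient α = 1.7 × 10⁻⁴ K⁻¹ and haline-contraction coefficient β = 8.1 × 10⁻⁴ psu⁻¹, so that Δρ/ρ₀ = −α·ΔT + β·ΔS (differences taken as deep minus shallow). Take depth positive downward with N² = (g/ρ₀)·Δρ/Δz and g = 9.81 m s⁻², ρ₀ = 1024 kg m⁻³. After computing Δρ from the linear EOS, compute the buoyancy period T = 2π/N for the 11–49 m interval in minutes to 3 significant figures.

ΔT = -11.5 K, ΔS = -0.18 psu (deep − shallow).
Δρ/ρ₀ = −αΔT + βΔS = 1.955 × 10⁻³ − 1.458 × 10⁻⁴ = 1.8092 × 10⁻³, so Δρ ≈ 1.853 kg m⁻³.
N² = (g/ρ₀)·Δρ/Δz = g·(Δρ/ρ₀)/Δz = 9.81 × 1.8092 × 10⁻³ / 38 = 4.6706 × 10⁻⁴ s⁻².
N = √(4.6706 × 10⁻⁴) = 0.021612 rad s⁻¹ → T = 2π/N = 290.73 s = 4.8455 min ≈ 4.85 min.

4.85 min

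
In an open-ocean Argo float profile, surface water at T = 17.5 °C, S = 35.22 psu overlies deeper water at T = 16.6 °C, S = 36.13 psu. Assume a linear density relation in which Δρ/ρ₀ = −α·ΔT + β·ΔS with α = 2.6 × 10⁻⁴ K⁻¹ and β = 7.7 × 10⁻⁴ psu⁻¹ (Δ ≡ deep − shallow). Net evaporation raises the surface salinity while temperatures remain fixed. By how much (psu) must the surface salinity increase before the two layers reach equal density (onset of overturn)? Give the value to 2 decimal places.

Neutral buoyancy requires −α(T_deep − T_surf) + β(S_deep − S_surf′) = 0.
S_surf′ = S_deep − (α/β)·ΔT = 36.13 − (2.6 × 10⁻⁴/7.7 × 10⁻⁴)·(-0.9) = 36.4339 psu.
Increase required: 36.4339 − 35.22 = 1.2139 psu.

1.21 psu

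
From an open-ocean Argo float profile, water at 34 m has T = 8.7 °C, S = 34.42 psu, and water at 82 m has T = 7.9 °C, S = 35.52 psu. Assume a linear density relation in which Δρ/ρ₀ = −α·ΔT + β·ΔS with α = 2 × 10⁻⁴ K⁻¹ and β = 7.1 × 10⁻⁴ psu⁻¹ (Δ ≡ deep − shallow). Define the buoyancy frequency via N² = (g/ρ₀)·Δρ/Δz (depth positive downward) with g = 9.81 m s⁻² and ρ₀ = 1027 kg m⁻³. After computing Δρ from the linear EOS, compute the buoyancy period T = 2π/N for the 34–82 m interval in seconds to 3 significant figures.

ΔT = -0.8 K, ΔS = +1.10 psu (deep − shallow).
Δρ/ρ₀ = −αΔT + βΔS = 1.60 × 10⁻⁴ + 7.81 × 10⁻⁴ = 9.41 × 10⁻⁴, so Δρ ≈ 0.9664 kg m⁻³.
N² = (g/ρ₀)·Δρ/Δz = g·(Δρ/ρ₀)/Δz = 9.81 × 9.41 × 10⁻⁴ / 48 = 1.9232 × 10⁻⁴ s⁻².
N = √(1.9232 × 10⁻⁴) = 0.013868 rad s⁻¹ → T = 2π/N = 453.07 s ≈ 453 s.

453 s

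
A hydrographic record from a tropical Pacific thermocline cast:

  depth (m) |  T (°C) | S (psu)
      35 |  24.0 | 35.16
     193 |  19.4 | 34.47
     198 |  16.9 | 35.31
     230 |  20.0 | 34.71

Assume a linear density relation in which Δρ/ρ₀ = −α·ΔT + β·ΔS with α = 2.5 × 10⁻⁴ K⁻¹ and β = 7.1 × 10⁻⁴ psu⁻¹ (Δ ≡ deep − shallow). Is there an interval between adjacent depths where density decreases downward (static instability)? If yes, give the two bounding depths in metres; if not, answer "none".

Evaluate Δρ/ρ₀ = −αΔT + βΔS across each adjacent pair:
  35–193 m: −αΔT+βΔS = −(2.5 × 10⁻⁴)(-4.6)+(7.1 × 10⁻⁴)(-0.69) = 6.6 × 10⁻⁴ → stable
  193–198 m: −αΔT+βΔS = −(2.5 × 10⁻⁴)(-2.5)+(7.1 × 10⁻⁴)(+0.84) = 1.2 × 10⁻³ → stable
  198–230 m: −αΔT+βΔS = −(2.5 × 10⁻⁴)(+3.1)+(7.1 × 10⁻⁴)(-0.60) = -1.2 × 10⁻³ → UNSTABLE
The 198–230 m interval has Δρ < 0: lighter water underlies denser water.

198–230 m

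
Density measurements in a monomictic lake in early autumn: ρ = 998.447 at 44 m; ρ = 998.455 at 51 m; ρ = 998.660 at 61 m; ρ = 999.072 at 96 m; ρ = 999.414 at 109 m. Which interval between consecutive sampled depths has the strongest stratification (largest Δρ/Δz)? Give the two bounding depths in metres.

Compute the density gradient over each adjacent pair:
  44–51 m: Δρ/Δz = 0.008/7 = 1.1 × 10⁻³ kg m⁻⁴
  51–61 m: Δρ/Δz = 0.205/10 = 0.020 kg m⁻⁴
  61–96 m: Δρ/Δz = 0.412/35 = 0.012 kg m⁻⁴
  96–109 m: Δρ/Δz = 0.342/13 = 0.026 kg m⁻⁴
The largest gradient is in the 96–109 m interval — the pycnocline.

96–109 m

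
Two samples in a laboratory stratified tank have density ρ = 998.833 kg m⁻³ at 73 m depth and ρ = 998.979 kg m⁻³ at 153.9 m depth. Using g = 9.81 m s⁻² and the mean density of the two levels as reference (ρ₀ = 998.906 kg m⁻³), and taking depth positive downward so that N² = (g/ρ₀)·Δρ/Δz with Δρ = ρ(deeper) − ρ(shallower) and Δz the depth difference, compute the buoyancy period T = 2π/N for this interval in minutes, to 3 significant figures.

24.9 min

Δρ = 998.979 − 998.833 = 0.146 kg m⁻³ over Δz = 153.9 − 73 = 80.9 m.
N² = (9.81/998.906) × (0.146/80.9) = 1.7723 × 10⁻⁵ s⁻².
N = √(1.7723 × 10⁻⁵) = 4.2099 × 10⁻³ rad s⁻¹, so T = 2π/N = 1.4925 × 10³ s = 24.875 min ≈ 24.9 min.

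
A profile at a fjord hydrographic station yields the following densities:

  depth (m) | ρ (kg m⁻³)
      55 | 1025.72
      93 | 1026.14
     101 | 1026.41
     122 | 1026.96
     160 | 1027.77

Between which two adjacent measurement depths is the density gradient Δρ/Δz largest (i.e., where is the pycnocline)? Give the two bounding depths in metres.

Compute the density gradient over each adjacent pair:
  55–93 m: Δρ/Δz = 0.42/38 = 0.011 kg m⁻⁴
  93–101 m: Δρ/Δz = 0.27/8 = 0.034 kg m⁻⁴
  101–122 m: Δρ/Δz = 0.55/21 = 0.026 kg m⁻⁴
  122–160 m: Δρ/Δz = 0.81/38 = 0.021 kg m⁻⁴
The largest gradient is in the 93–101 m interval — the pycnocline.

93–101 m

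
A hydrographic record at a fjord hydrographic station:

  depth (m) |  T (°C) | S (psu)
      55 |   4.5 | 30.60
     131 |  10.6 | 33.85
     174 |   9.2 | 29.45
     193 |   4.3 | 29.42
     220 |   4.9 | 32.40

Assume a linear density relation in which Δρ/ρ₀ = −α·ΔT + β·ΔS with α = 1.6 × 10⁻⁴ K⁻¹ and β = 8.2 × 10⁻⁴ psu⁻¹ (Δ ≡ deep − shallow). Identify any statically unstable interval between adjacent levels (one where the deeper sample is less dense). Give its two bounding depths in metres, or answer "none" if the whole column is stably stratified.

131–174 m

Evaluate Δρ/ρ₀ = −αΔT + βΔS across each adjacent pair:
  55–131 m: −αΔT+βΔS = −(1.6 × 10⁻⁴)(+6.1)+(8.2 × 10⁻⁴)(+3.25) = 1.7 × 10⁻³ → stable
  131–174 m: −αΔT+βΔS = −(1.6 × 10⁻⁴)(-1.4)+(8.2 × 10⁻⁴)(-4.40) = -3.4 × 10⁻³ → UNSTABLE
  174–193 m: −αΔT+βΔS = −(1.6 × 10⁻⁴)(-4.9)+(8.2 × 10⁻⁴)(-0.03) = 7.6 × 10⁻⁴ → stable
  193–220 m: −αΔT+βΔS = −(1.6 × 10⁻⁴)(+0.6)+(8.2 × 10⁻⁴)(+2.98) = 2.3 × 10⁻³ → stable
The 131–174 m interval has Δρ < 0: lighter water underlies denser water.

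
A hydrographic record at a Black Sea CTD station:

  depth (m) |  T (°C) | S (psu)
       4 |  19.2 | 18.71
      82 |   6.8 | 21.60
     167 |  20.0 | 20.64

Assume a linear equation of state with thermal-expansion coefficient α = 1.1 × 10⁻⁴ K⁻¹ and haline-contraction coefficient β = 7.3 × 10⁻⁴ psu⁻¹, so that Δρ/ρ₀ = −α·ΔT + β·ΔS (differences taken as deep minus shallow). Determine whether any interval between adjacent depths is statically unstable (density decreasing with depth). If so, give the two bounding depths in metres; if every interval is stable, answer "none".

82–167 m

Evaluate Δρ/ρ₀ = −αΔT + βΔS across each adjacent pair:
  4–82 m: −αΔT+βΔS = −(1.1 × 10⁻⁴)(-12.4)+(7.3 × 10⁻⁴)(+2.89) = 3.5 × 10⁻³ → stable
  82–167 m: −αΔT+βΔS = −(1.1 × 10⁻⁴)(+13.2)+(7.3 × 10⁻⁴)(-0.96) = -2.2 × 10⁻³ → UNSTABLE
The 82–167 m interval has Δρ < 0: lighter water underlies denser water.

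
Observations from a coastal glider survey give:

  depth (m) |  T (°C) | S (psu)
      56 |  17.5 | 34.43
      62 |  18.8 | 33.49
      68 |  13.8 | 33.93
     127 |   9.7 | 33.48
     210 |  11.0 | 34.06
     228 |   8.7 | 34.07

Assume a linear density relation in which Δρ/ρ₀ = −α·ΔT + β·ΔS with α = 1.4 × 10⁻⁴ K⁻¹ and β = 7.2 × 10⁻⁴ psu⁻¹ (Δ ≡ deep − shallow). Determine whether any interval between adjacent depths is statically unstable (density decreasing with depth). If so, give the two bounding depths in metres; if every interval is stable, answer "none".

56–62 m

Evaluate Δρ/ρ₀ = −αΔT + βΔS across each adjacent pair:
  56–62 m: −αΔT+βΔS = −(1.4 × 10⁻⁴)(+1.3)+(7.2 × 10⁻⁴)(-0.94) = -8.6 × 10⁻⁴ → UNSTABLE
  62–68 m: −αΔT+βΔS = −(1.4 × 10⁻⁴)(-5.0)+(7.2 × 10⁻⁴)(+0.44) = 1.0 × 10⁻³ → stable
  68–127 m: −αΔT+βΔS = −(1.4 × 10⁻⁴)(-4.1)+(7.2 × 10⁻⁴)(-0.45) = 2.5 × 10⁻⁴ → stable
  127–210 m: −αΔT+βΔS = −(1.4 × 10⁻⁴)(+1.3)+(7.2 × 10⁻⁴)(+0.58) = 2.4 × 10⁻⁴ → stable
  210–228 m: −αΔT+βΔS = −(1.4 × 10⁻⁴)(-2.3)+(7.2 × 10⁻⁴)(+0.01) = 3.3 × 10⁻⁴ → stable
The 56–62 m interval has Δρ < 0: lighter water underlies denser water.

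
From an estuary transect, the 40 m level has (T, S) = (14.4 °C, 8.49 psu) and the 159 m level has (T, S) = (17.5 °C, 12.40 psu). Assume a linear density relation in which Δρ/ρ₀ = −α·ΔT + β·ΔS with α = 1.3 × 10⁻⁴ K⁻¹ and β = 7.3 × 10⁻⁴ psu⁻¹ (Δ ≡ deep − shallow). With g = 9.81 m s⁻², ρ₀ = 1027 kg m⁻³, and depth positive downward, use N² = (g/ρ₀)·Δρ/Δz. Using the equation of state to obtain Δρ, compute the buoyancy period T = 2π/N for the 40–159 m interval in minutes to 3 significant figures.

ΔT = +3.1 K, ΔS = +3.91 psu (deep − shallow).
Δρ/ρ₀ = −αΔT + βΔS = -4.03 × 10⁻⁴ + 2.8543 × 10⁻³ = 2.4513 × 10⁻³, so Δρ ≈ 2.517 kg m⁻³.
N² = (g/ρ₀)·Δρ/Δz = g·(Δρ/ρ₀)/Δz = 9.81 × 2.4513 × 10⁻³ / 119 = 2.0208 × 10⁻⁴ s⁻².
N = √(2.0208 × 10⁻⁴) = 0.014215 rad s⁻¹ → T = 2π/N = 442.01 s = 7.3668 min ≈ 7.37 min.

7.37 min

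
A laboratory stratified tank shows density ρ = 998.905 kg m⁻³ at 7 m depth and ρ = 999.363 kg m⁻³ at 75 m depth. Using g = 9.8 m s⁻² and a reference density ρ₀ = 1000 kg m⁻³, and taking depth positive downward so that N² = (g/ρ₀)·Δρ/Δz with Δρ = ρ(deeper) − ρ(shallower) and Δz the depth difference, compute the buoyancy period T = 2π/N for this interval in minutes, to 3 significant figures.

12.9 min

Δρ = 999.363 − 998.905 = 0.458 kg m⁻³ over Δz = 75 − 7 = 68 m.
N² = (9.8/1000) × (0.458/68) = 6.6006 × 10⁻⁵ s⁻².
N = √(6.6006 × 10⁻⁵) = 8.1244 × 10⁻³ rad s⁻¹, so T = 2π/N = 773.37 s = 12.889 min ≈ 12.9 min.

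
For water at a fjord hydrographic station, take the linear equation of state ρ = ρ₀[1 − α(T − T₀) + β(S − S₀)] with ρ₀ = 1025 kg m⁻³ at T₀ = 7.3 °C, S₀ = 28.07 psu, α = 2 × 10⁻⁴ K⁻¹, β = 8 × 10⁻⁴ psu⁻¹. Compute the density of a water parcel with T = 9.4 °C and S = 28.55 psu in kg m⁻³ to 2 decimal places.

1024.96 kg m⁻³

T − T₀ = +2.1 K, S − S₀ = +0.48 psu.
Bracket = 1 − α·(+2.1) + β·(+0.48) = 1 + (-3.60 × 10⁻⁵) = 0.9999640.
ρ = 1025 × 0.9999640 = 1024.96 kg m⁻³.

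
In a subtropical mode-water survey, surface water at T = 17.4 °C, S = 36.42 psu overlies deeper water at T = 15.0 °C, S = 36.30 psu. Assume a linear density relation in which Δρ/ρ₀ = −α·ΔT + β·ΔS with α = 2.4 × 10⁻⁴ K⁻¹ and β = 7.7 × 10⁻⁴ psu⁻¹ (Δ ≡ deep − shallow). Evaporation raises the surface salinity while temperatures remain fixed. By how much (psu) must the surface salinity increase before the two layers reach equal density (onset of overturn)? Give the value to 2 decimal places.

0.63 psu

Neutral buoyancy requires −α(T_deep − T_surf) + β(S_deep − S_surf′) = 0.
S_surf′ = S_deep − (α/β)·ΔT = 36.30 − (2.4 × 10⁻⁴/7.7 × 10⁻⁴)·(-2.4) = 37.0481 psu.
Increase required: 37.0481 − 36.42 = 0.6281 psu.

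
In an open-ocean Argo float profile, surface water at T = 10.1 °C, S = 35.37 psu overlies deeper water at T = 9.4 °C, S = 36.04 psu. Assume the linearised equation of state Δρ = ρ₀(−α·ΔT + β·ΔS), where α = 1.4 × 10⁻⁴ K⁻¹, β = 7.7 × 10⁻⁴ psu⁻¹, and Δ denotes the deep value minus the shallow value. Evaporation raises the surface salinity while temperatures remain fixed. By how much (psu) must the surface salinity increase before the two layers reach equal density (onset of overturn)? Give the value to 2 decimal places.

Neutral buoyancy requires −α(T_deep − T_surf) + β(S_deep − S_surf′) = 0.
S_surf′ = S_deep − (α/β)·ΔT = 36.04 − (1.4 × 10⁻⁴/7.7 × 10⁻⁴)·(-0.7) = 36.1673 psu.
Increase required: 36.1673 − 35.37 = 0.7973 psu.

0.80 psu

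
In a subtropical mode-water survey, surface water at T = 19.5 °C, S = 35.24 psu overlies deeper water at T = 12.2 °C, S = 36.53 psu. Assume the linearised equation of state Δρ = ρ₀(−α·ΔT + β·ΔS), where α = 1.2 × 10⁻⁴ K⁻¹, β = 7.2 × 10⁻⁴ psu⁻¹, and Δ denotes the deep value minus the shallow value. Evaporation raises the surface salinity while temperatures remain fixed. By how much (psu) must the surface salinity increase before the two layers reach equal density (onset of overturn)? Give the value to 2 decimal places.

Neutral buoyancy requires −α(T_deep − T_surf) + β(S_deep − S_surf′) = 0.
S_surf′ = S_deep − (α/β)·ΔT = 36.53 − (1.2 × 10⁻⁴/7.2 × 10⁻⁴)·(-7.3) = 37.7467 psu.
Increase required: 37.7467 − 35.24 = 2.5067 psu.

2.51 psu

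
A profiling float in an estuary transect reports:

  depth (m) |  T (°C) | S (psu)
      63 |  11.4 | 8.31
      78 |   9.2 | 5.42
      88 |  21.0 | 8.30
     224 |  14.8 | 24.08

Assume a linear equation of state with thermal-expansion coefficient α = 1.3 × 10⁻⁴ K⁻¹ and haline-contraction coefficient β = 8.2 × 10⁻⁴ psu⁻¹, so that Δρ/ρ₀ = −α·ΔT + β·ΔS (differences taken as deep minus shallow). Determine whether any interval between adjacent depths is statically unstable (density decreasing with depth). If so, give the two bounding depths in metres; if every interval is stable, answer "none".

Evaluate Δρ/ρ₀ = −αΔT + βΔS across each adjacent pair:
  63–78 m: −αΔT+βΔS = −(1.3 × 10⁻⁴)(-2.2)+(8.2 × 10⁻⁴)(-2.89) = -2.1 × 10⁻³ → UNSTABLE
  78–88 m: −αΔT+βΔS = −(1.3 × 10⁻⁴)(+11.8)+(8.2 × 10⁻⁴)(+2.88) = 8.3 × 10⁻⁴ → stable
  88–224 m: −αΔT+βΔS = −(1.3 × 10⁻⁴)(-6.2)+(8.2 × 10⁻⁴)(+15.78) = 0.014 → stable
The 63–78 m interval has Δρ < 0: lighter water underlies denser water.

63–78 m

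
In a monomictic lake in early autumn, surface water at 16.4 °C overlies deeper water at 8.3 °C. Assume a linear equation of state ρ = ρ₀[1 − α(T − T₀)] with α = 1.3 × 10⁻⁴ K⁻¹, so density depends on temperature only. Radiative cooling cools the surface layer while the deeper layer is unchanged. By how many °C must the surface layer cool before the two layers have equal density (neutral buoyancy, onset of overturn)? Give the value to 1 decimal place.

With temperature the only control, equal density requires T_surf′ = T_deep.
T_surf′ = 8.3 °C.
Cooling required: 16.4 − 8.3 = 8.1 °C.

8.1 °C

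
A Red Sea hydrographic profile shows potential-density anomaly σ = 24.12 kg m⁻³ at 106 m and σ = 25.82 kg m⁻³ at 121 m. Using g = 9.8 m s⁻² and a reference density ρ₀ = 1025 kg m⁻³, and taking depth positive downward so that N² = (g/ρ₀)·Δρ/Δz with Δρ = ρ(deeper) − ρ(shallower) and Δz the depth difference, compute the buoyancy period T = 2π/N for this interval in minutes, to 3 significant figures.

Δρ = 1025.82 − 1024.12 = 1.70 kg m⁻³ over Δz = 121 − 106 = 15 m.
N² = (9.8/1025) × (1.70/15) = 1.0836 × 10⁻³ s⁻².
N = √(1.0836 × 10⁻³) = 0.032918 rad s⁻¹, so T = 2π/N = 190.87 s = 3.1812 min ≈ 3.18 min.

3.18 min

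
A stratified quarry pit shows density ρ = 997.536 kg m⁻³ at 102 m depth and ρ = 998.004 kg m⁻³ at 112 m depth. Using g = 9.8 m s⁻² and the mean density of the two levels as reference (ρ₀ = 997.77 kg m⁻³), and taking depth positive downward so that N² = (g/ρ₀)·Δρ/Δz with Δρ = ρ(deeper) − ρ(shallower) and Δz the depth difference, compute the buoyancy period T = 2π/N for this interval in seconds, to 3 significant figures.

293 s

Δρ = 998.004 − 997.536 = 0.468 kg m⁻³ over Δz = 112 − 102 = 10 m.
N² = (9.8/997.77) × (0.468/10) = 4.5967 × 10⁻⁴ s⁻².
N = √(4.5967 × 10⁻⁴) = 0.021440 rad s⁻¹, so T = 2π/N = 293.06 s ≈ 293 s.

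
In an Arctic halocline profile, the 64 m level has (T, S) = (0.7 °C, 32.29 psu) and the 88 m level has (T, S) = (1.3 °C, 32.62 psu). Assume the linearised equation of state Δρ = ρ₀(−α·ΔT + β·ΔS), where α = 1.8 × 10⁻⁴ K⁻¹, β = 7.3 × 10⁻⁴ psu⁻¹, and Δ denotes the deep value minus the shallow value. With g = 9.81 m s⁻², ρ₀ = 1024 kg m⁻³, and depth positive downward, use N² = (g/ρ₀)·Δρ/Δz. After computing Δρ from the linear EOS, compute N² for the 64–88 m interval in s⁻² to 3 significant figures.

5.43 × 10⁻⁵ s⁻²

ΔT = +0.6 K, ΔS = +0.33 psu (deep − shallow).
Δρ/ρ₀ = −αΔT + βΔS = -1.08 × 10⁻⁴ + 2.409 × 10⁻⁴ = 1.329 × 10⁻⁴, so Δρ ≈ 0.1361 kg m⁻³.
N² = (g/ρ₀)·Δρ/Δz = g·(Δρ/ρ₀)/Δz = 9.81 × 1.329 × 10⁻⁴ / 24 = 5.4323 × 10⁻⁵ s⁻² ≈ 5.43 × 10⁻⁵ s⁻².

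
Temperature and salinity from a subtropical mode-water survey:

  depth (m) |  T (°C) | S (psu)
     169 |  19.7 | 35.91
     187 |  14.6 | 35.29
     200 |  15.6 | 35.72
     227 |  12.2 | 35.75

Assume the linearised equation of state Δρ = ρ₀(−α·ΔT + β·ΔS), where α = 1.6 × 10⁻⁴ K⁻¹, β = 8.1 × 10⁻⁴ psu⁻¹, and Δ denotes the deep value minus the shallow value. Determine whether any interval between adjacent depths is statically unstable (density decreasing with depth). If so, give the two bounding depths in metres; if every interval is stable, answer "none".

Evaluate Δρ/ρ₀ = −αΔT + βΔS across each adjacent pair:
  169–187 m: −αΔT+βΔS = −(1.6 × 10⁻⁴)(-5.1)+(8.1 × 10⁻⁴)(-0.62) = 3.1 × 10⁻⁴ → stable
  187–200 m: −αΔT+βΔS = −(1.6 × 10⁻⁴)(+1.0)+(8.1 × 10⁻⁴)(+0.43) = 1.9 × 10⁻⁴ → stable
  200–227 m: −αΔT+βΔS = −(1.6 × 10⁻⁴)(-3.4)+(8.1 × 10⁻⁴)(+0.03) = 5.7 × 10⁻⁴ → stable
Every interval has Δρ > 0: the column is stably stratified throughout.

none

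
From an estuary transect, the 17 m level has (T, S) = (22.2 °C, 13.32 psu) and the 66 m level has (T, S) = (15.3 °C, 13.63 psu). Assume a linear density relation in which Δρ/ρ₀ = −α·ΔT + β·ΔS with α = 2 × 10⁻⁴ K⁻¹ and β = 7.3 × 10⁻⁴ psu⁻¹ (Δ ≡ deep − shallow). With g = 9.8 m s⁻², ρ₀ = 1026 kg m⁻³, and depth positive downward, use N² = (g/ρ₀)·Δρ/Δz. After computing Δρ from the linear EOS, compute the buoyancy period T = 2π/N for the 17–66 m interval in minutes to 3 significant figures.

5.84 min

ΔT = -6.9 K, ΔS = +0.31 psu (deep − shallow).
Δρ/ρ₀ = −αΔT + βΔS = 1.38 × 10⁻³ + 2.263 × 10⁻⁴ = 1.6063 × 10⁻³, so Δρ ≈ 1.648 kg m⁻³.
N² = (g/ρ₀)·Δρ/Δz = g·(Δρ/ρ₀)/Δz = 9.8 × 1.6063 × 10⁻³ / 49 = 3.2126 × 10⁻⁴ s⁻².
N = √(3.2126 × 10⁻⁴) = 0.017924 rad s⁻¹ → T = 2π/N = 350.55 s = 5.8425 min ≈ 5.84 min.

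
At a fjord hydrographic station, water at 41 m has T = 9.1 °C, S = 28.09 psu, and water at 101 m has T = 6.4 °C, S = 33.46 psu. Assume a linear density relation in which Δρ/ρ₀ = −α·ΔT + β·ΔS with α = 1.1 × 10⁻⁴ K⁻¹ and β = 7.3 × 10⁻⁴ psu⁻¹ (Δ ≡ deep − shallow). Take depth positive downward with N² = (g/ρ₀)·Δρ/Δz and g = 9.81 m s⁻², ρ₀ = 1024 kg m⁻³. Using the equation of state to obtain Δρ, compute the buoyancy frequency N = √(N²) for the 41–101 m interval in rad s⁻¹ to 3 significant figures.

0.0263 rad s⁻¹

ΔT = -2.7 K, ΔS = +5.37 psu (deep − shallow).
Δρ/ρ₀ = −αΔT + βΔS = 2.97 × 10⁻⁴ + 3.9201 × 10⁻³ = 4.2171 × 10⁻³, so Δρ ≈ 4.318 kg m⁻³.
N² = (g/ρ₀)·Δρ/Δz = g·(Δρ/ρ₀)/Δz = 9.81 × 4.2171 × 10⁻³ / 60 = 6.8950 × 10⁻⁴ s⁻².
N = √(6.8950 × 10⁻⁴) = 0.026258 rad s⁻¹ ≈ 0.0263 rad s⁻¹.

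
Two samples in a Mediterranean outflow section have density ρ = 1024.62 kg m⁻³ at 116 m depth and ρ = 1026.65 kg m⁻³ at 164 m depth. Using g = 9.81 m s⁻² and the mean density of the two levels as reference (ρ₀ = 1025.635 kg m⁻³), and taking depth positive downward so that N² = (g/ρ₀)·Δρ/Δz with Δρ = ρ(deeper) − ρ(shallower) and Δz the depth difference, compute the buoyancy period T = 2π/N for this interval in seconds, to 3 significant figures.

Δρ = 1026.65 − 1024.62 = 2.03 kg m⁻³ over Δz = 164 − 116 = 48 m.
N² = (9.81/1025.635) × (2.03/48) = 4.0451 × 10⁻⁴ s⁻².
N = √(4.0451 × 10⁻⁴) = 0.020112 rad s⁻¹, so T = 2π/N = 312.41 s ≈ 312 s.
N² > 0, so the interval is statically stable.

312 s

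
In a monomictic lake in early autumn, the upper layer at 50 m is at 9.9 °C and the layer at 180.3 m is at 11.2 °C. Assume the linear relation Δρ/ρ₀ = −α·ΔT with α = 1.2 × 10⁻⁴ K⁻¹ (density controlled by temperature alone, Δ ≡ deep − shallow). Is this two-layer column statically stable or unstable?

unstable

ΔT = 11.2 − 9.9 = +1.3 K, so Δρ/ρ₀ = −αΔT = -1.56 × 10⁻⁴.
Δρ/ρ₀ < 0, so Δρ < 0: deeper water is lighter → statically unstable; the column would overturn.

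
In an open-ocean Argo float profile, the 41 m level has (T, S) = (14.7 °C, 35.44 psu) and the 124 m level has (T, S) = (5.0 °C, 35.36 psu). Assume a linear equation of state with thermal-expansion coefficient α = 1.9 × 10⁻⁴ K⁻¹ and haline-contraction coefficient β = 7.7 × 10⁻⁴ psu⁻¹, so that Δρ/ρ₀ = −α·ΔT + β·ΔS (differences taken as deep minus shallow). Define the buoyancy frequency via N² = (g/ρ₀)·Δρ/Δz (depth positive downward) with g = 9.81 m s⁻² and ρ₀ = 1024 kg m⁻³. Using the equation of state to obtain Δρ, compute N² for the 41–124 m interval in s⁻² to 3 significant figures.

2.11 × 10⁻⁴ s⁻²

ΔT = -9.7 K, ΔS = -0.08 psu (deep − shallow).
Δρ/ρ₀ = −αΔT + βΔS = 1.843 × 10⁻³ − 6.16 × 10⁻⁵ = 1.7814 × 10⁻³, so Δρ ≈ 1.824 kg m⁻³.
N² = (g/ρ₀)·Δρ/Δz = g·(Δρ/ρ₀)/Δz = 9.81 × 1.7814 × 10⁻³ / 83 = 2.1055 × 10⁻⁴ s⁻² ≈ 2.11 × 10⁻⁴ s⁻².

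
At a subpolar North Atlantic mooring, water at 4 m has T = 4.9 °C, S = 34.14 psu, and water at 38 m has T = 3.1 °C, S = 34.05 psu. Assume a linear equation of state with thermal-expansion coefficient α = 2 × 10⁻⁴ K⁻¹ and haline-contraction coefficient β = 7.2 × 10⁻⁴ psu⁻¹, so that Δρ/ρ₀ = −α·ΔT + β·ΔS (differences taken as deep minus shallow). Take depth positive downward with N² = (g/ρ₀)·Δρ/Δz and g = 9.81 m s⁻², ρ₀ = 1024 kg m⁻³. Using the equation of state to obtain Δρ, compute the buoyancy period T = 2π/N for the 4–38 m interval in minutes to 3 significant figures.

ΔT = -1.8 K, ΔS = -0.09 psu (deep − shallow).
Δρ/ρ₀ = −αΔT + βΔS = 3.60 × 10⁻⁴ − 6.48 × 10⁻⁵ = 2.952 × 10⁻⁴, so Δρ ≈ 0.3023 kg m⁻³.
N² = (g/ρ₀)·Δρ/Δz = g·(Δρ/ρ₀)/Δz = 9.81 × 2.952 × 10⁻⁴ / 34 = 8.5174 × 10⁻⁵ s⁻².
N = √(8.5174 × 10⁻⁵) = 9.2290 × 10⁻³ rad s⁻¹ → T = 2π/N = 680.81 s = 11.347 min ≈ 11.3 min.

11.3 min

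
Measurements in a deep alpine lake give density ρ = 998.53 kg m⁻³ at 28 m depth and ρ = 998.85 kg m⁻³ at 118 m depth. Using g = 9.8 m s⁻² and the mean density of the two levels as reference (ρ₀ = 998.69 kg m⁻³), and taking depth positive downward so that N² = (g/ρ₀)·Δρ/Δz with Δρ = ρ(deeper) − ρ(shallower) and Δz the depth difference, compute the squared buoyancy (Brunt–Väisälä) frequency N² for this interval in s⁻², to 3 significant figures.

Δρ = 998.85 − 998.53 = 0.32 kg m⁻³ over Δz = 118 − 28 = 90 m.
N² = (9.8/998.69) × (0.32/90) = 3.4890 × 10⁻⁵ s⁻² ≈ 3.49 × 10⁻⁵ s⁻².

3.49 × 10⁻⁵ s⁻²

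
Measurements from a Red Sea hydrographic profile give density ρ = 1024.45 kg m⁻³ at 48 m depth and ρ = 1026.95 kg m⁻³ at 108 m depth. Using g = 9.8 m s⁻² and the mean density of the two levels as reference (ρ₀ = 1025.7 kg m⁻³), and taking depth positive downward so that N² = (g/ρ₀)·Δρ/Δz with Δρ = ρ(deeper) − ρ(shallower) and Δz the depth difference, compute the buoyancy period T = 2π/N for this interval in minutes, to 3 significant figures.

5.25 min

Δρ = 1026.95 − 1024.45 = 2.50 kg m⁻³ over Δz = 108 − 48 = 60 m.
N² = (9.8/1025.7) × (2.50/60) = 3.9810 × 10⁻⁴ s⁻².
N = √(3.9810 × 10⁻⁴) = 0.019952 rad s⁻¹, so T = 2π/N = 314.92 s = 5.2487 min ≈ 5.25 min.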